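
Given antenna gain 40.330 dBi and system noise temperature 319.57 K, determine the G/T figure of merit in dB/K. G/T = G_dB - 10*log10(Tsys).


G/T = 40.330 - 10*log10(319.57) = 40.330 - 25.04566 = 15.28 dB/K

15.28 dB/K


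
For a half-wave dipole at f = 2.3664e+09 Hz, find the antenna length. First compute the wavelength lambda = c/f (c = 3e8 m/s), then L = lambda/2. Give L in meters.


lambda = c / f = 3.0000e+08 / 2.3664e+09 = 0.1267748 m
L = lambda / 2 = 0.1267748 / 2 = 0.06339 m

0.06339 m


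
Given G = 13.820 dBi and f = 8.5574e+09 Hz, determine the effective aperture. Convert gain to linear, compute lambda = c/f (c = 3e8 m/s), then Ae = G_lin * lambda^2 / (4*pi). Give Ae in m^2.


lambda = c / f = 3.0000e+08 / 8.5574e+09 = 0.03505738 m
G_linear = 10^(13.820/10) = 24.09905
Ae = G_linear * lambda^2 / (4*pi) = 24.09905 * 0.03505738^2 / (4*pi) = 2.357e-03 m^2

2.357e-03 m^2


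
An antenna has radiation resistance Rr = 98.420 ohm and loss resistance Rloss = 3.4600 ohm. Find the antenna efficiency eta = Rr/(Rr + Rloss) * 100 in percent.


eta = 98.420 / (98.420 + 3.4600) * 100 = 96.60%

96.60%


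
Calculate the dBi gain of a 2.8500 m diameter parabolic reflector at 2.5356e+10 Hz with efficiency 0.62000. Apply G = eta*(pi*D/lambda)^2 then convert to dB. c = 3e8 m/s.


lambda = c / f = 3.0000e+08 / 2.5356e+10 = 0.01183152 m
G_linear = 0.62000 * (pi * 2.8500 / 0.01183152)^2 = 355058.6
G_dBi = 10 * log10(355058.6) = 55.50 dBi

55.50 dBi


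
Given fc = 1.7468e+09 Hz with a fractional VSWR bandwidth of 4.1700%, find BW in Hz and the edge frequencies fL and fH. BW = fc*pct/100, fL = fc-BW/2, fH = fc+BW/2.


BW = 1.7468e+09 * 4.1700/100 = 7.284156e+07 Hz
fL = 1.7468e+09 - 7.284156e+07/2 = 1.710e+09 Hz
fH = 1.7468e+09 + 7.284156e+07/2 = 1.783e+09 Hz

BW=7.284e+07 Hz, fL=1.710e+09 Hz, fH=1.783e+09 Hz


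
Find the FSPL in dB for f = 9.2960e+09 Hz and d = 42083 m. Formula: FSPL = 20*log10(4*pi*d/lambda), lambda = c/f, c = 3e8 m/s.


lambda = c / f = 3.0000e+08 / 9.2960e+09 = 0.03227194 m
FSPL = 20 * log10(4*pi*42083/0.03227194) = 144.3 dB

144.3 dB


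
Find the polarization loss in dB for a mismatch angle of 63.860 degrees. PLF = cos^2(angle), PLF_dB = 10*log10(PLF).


PLF_linear = cos^2(63.860 deg) = 0.1940984
PLF_dB = 10 * log10(0.1940984) = -7.120 dB

-7.120 dB


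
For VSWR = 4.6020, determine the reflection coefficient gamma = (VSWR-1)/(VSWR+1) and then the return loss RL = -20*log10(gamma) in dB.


gamma = (4.6020 - 1) / (4.6020 + 1) = 0.6429846
RL = -20 * log10(0.6429846) = 3.836 dB

3.836 dB


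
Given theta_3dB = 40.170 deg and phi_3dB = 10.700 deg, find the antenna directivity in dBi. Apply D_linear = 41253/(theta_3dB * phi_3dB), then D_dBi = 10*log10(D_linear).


D_linear = 41253 / (40.170 * 10.700) = 95.97761
D_dBi = 10 * log10(95.97761) = 19.82 dBi

19.82 dBi


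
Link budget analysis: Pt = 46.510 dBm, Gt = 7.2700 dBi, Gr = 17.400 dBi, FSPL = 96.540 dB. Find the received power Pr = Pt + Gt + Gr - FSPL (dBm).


Pr = 46.510 + 7.2700 + 17.400 - 96.540 = -25.36 dBm

-25.36 dBm


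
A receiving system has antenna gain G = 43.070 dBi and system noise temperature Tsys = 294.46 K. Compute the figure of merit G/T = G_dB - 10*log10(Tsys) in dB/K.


G/T = 43.070 - 10*log10(294.46) = 43.070 - 24.69026 = 18.38 dB/K

18.38 dB/K


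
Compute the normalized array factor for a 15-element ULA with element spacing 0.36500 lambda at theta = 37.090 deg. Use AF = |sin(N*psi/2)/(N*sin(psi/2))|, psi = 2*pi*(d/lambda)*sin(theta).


psi = 2*pi*0.36500*sin(37.090 deg) = 1.383055 rad
AF = |sin(15*1.383055/2) / (15*sin(1.383055/2))| = 0.08492

0.08492


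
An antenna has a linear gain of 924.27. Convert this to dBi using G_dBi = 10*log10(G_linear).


G_dBi = 10 * log10(924.27) = 29.66 dBi

29.66 dBi


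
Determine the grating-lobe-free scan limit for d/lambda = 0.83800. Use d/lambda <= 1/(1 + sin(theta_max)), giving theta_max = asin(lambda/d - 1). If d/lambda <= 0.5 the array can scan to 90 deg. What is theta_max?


lambda/d - 1 = 1/0.83800 - 1 = 0.1933174
theta_max = asin(0.1933174) = 11.15 deg

11.15 deg


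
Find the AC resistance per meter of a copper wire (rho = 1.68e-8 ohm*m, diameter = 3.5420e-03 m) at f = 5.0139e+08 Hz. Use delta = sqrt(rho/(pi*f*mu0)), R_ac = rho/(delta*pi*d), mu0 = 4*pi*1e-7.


delta = sqrt(1.68e-8 / (pi * 5.0139e+08 * 4*pi*1e-7)) = 2.913312e-06 m
R_ac = 1.68e-8 / (2.913312e-06 * pi * 3.5420e-03) = 0.5182 ohm/m

0.5182 ohm/m


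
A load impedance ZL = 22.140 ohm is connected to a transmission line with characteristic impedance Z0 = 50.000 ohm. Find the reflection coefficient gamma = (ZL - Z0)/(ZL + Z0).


gamma = (22.140 - 50.000) / (22.140 + 50.000) = -0.3862

-0.3862


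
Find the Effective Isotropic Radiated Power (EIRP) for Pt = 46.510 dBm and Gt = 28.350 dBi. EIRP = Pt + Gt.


EIRP = Pt + Gt = 46.510 + 28.350 = 74.86 dBm

74.86 dBm


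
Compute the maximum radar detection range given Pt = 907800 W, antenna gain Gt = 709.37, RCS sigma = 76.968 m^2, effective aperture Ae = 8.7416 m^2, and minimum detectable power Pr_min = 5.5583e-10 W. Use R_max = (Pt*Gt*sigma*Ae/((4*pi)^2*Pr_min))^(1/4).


R^4 = 907800*709.37*76.968*8.7416 / ((4*pi)^2 * 5.5583e-10) = 4.936310e+18
R_max = 4.936310e+18^0.25 = 47136 m

47136 m


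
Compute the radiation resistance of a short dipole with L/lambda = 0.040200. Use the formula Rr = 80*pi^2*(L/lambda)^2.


Rr = 80 * pi^2 * (0.040200)^2 = 80 * 9.869604 * 1.616040e-03 = 1.276 ohm

1.276 ohm


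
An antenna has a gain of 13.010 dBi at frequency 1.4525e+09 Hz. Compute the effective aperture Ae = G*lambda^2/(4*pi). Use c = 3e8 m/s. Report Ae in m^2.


lambda = c / f = 3.0000e+08 / 1.4525e+09 = 0.2065404 m
G_linear = 10^(13.010/10) = 19.99862
Ae = G_linear * lambda^2 / (4*pi) = 19.99862 * 0.2065404^2 / (4*pi) = 0.06789 m^2

0.06789 m^2


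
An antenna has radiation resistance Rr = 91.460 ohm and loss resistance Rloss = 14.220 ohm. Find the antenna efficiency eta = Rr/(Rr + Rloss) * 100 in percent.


eta = 91.460 / (91.460 + 14.220) * 100 = 86.54%

86.54%


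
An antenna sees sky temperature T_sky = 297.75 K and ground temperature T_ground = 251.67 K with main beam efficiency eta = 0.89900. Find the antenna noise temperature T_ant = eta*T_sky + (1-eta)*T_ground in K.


T_ant = 0.89900 * 297.75 + (1 - 0.89900) * 251.67 = 293.1 K

293.1 K


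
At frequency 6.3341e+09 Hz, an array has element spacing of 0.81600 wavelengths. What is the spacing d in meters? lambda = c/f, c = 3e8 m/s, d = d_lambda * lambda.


lambda = c / f = 3.0000e+08 / 6.3341e+09 = 0.04736269 m
d = 0.81600 * 0.04736269 = 0.03865 m

0.03865 m


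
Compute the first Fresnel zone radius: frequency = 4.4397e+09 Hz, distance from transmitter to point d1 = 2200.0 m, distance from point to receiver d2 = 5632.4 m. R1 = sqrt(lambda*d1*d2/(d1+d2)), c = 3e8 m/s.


lambda = c / f = 3.0000e+08 / 4.4397e+09 = 0.06757213 m
R1 = sqrt(0.06757213 * 2200.0 * 5632.4 / (2200.0 + 5632.4)) = 10.34 m

10.34 m


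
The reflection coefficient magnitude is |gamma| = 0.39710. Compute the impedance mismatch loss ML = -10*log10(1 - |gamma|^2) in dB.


ML = -10 * log10(1 - 0.39710^2) = -10 * log10(0.84231159) = 0.7453 dB

0.7453 dB


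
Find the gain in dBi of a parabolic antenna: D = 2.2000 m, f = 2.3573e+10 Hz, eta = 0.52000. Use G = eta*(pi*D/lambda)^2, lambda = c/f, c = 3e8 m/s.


lambda = c / f = 3.0000e+08 / 2.3573e+10 = 0.01272642 m
G_linear = 0.52000 * (pi * 2.2000 / 0.01272642)^2 = 153368.4
G_dBi = 10 * log10(153368.4) = 51.86 dBi

51.86 dBi


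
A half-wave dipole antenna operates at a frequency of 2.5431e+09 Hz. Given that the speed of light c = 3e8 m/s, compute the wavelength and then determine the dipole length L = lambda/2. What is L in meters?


lambda = c / f = 3.0000e+08 / 2.5431e+09 = 0.1179663 m
L = lambda / 2 = 0.1179663 / 2 = 0.05898 m

0.05898 m


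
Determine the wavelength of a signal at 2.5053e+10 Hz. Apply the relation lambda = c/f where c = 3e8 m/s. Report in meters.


lambda = c / f = 3.0000e+08 / 2.5053e+10 = 0.01197 m

0.01197 m


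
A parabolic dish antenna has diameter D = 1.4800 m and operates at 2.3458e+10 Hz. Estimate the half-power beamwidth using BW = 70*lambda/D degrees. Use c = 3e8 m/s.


lambda = c / f = 3.0000e+08 / 2.3458e+10 = 0.01278881 m
BW = 70 * 0.01278881 / 1.4800 = 0.6049 deg

0.6049 deg


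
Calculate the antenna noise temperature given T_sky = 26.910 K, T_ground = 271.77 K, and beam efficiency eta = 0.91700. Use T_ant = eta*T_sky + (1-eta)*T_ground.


T_ant = 0.91700 * 26.910 + (1 - 0.91700) * 271.77 = 47.23 K

47.23 K


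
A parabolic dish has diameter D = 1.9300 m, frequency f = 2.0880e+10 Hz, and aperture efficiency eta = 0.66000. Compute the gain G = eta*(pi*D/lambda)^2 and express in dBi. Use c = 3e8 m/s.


lambda = c / f = 3.0000e+08 / 2.0880e+10 = 0.01436782 m
G_linear = 0.66000 * (pi * 1.9300 / 0.01436782)^2 = 117537.5
G_dBi = 10 * log10(117537.5) = 50.70 dBi

50.70 dBi


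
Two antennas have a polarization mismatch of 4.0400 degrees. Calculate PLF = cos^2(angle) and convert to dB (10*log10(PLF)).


PLF_linear = cos^2(4.0400 deg) = 0.9950364
PLF_dB = 10 * log10(0.9950364) = -0.02161 dB

-0.02161 dB


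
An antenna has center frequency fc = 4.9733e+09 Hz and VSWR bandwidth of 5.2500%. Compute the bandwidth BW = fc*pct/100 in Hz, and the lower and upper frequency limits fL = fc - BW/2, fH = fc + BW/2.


BW = 4.9733e+09 * 5.2500/100 = 2.610982e+08 Hz
fL = 4.9733e+09 - 2.610982e+08/2 = 4.843e+09 Hz
fH = 4.9733e+09 + 2.610982e+08/2 = 5.104e+09 Hz

BW=2.611e+08 Hz, fL=4.843e+09 Hz, fH=5.104e+09 Hz


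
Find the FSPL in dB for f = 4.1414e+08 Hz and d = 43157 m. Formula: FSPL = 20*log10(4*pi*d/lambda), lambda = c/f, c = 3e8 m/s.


lambda = c / f = 3.0000e+08 / 4.1414e+08 = 0.7243927 m
FSPL = 20 * log10(4*pi*43157/0.7243927) = 117.5 dB

117.5 dB


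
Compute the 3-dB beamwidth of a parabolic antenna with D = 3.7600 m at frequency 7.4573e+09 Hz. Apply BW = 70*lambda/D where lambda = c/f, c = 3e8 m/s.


lambda = c / f = 3.0000e+08 / 7.4573e+09 = 0.04022904 m
BW = 70 * 0.04022904 / 3.7600 = 0.7489 deg

0.7489 deg


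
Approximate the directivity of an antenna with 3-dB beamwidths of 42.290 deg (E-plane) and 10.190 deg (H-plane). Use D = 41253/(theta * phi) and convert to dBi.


D_linear = 41253 / (42.290 * 10.190) = 95.72903
D_dBi = 10 * log10(95.72903) = 19.81 dBi

19.81 dBi


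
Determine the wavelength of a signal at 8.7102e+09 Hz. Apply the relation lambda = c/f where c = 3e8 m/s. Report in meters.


lambda = c / f = 3.0000e+08 / 8.7102e+09 = 0.03444 m

0.03444 m


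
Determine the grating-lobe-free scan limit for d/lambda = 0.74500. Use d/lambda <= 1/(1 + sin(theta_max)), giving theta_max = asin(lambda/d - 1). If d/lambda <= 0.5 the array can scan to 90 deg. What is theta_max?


lambda/d - 1 = 1/0.74500 - 1 = 0.3422819
theta_max = asin(0.3422819) = 20.02 deg

20.02 deg


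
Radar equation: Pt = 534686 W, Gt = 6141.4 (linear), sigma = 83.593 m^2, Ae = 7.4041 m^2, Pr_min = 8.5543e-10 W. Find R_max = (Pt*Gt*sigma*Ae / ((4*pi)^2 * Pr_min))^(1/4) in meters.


R^4 = 534686*6141.4*83.593*7.4041 / ((4*pi)^2 * 8.5543e-10) = 1.504542e+19
R_max = 1.504542e+19^0.25 = 62280 m

62280 m


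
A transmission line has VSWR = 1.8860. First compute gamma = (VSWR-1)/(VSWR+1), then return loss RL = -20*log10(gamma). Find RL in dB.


gamma = (1.8860 - 1) / (1.8860 + 1) = 0.3069993
RL = -20 * log10(0.3069993) = 10.26 dB

10.26 dB


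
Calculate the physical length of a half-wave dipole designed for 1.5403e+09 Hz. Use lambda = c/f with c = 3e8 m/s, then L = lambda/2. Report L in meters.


lambda = c / f = 3.0000e+08 / 1.5403e+09 = 0.1947673 m
L = lambda / 2 = 0.1947673 / 2 = 0.09738 m

0.09738 m


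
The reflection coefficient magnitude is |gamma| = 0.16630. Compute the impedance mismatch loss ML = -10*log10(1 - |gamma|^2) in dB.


ML = -10 * log10(1 - 0.16630^2) = -10 * log10(0.97234431) = 0.1218 dB

0.1218 dB


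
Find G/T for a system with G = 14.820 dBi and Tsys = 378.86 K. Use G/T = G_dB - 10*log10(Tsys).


G/T = 14.820 - 10*log10(378.86) = 14.820 - 25.78479 = -10.96 dB/K

-10.96 dB/K


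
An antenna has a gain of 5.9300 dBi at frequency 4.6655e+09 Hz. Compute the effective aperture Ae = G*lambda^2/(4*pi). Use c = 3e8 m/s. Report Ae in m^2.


lambda = c / f = 3.0000e+08 / 4.6655e+09 = 0.06430179 m
G_linear = 10^(5.9300/10) = 3.917419
Ae = G_linear * lambda^2 / (4*pi) = 3.917419 * 0.06430179^2 / (4*pi) = 1.289e-03 m^2

1.289e-03 m^2


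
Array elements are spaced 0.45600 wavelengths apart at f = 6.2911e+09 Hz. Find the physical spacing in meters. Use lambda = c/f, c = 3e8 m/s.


lambda = c / f = 3.0000e+08 / 6.2911e+09 = 0.04768641 m
d = 0.45600 * 0.04768641 = 0.02175 m

0.02175 m


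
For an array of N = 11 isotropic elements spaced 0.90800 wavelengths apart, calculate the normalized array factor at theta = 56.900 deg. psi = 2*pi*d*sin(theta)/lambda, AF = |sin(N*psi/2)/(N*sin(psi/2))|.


psi = 2*pi*0.90800*sin(56.900 deg) = 4.779296 rad
AF = |sin(11*4.779296/2) / (11*sin(4.779296/2))| = 0.1217

0.1217


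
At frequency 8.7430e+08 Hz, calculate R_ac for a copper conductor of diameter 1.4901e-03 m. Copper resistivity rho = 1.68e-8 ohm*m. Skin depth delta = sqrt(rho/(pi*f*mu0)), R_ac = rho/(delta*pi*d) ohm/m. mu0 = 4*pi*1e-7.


delta = sqrt(1.68e-8 / (pi * 8.7430e+08 * 4*pi*1e-7)) = 2.206198e-06 m
R_ac = 1.68e-8 / (2.206198e-06 * pi * 1.4901e-03) = 1.627 ohm/m

1.627 ohm/m


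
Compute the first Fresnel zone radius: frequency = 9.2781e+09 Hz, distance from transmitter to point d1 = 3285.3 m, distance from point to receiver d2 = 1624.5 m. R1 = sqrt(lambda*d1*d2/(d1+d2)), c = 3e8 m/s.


lambda = c / f = 3.0000e+08 / 9.2781e+09 = 0.03233421 m
R1 = sqrt(0.03233421 * 3285.3 * 1624.5 / (3285.3 + 1624.5)) = 5.929 m

5.929 m


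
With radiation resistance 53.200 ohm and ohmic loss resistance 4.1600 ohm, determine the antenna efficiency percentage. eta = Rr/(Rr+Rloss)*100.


eta = 53.200 / (53.200 + 4.1600) * 100 = 92.75%

92.75%


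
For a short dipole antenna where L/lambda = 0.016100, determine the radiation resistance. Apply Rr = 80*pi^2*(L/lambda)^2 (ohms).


Rr = 80 * pi^2 * (0.016100)^2 = 80 * 9.869604 * 2.592100e-04 = 0.2047 ohm

0.2047 ohm


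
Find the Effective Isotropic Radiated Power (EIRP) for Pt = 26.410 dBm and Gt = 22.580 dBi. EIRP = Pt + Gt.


EIRP = Pt + Gt = 26.410 + 22.580 = 48.99 dBm

48.99 dBm


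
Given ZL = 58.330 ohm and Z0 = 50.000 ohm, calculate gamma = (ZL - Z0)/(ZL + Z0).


gamma = (58.330 - 50.000) / (58.330 + 50.000) = 0.07689

0.07689


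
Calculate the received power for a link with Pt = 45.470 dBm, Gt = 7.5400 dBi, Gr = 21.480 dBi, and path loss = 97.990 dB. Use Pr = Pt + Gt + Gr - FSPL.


Pr = 45.470 + 7.5400 + 21.480 - 97.990 = -23.50 dBm

-23.50 dBm


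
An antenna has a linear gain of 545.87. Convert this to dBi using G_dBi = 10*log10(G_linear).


G_dBi = 10 * log10(545.87) = 27.37 dBi

27.37 dBi


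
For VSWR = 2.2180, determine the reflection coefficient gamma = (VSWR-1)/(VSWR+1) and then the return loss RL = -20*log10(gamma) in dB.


gamma = (2.2180 - 1) / (2.2180 + 1) = 0.3784960
RL = -20 * log10(0.3784960) = 8.439 dB

8.439 dB


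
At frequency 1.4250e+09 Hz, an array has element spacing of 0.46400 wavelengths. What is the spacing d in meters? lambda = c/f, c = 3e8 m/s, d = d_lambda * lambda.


lambda = c / f = 3.0000e+08 / 1.4250e+09 = 0.2105263 m
d = 0.46400 * 0.2105263 = 0.09768 m

0.09768 m


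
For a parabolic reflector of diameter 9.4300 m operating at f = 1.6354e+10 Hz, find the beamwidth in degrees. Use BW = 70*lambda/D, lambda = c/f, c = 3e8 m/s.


lambda = c / f = 3.0000e+08 / 1.6354e+10 = 0.01834414 m
BW = 70 * 0.01834414 / 9.4300 = 0.1362 deg

0.1362 deg


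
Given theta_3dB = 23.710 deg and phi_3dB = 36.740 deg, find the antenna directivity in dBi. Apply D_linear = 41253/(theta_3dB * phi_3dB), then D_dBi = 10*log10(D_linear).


D_linear = 41253 / (23.710 * 36.740) = 47.35707
D_dBi = 10 * log10(47.35707) = 16.75 dBi

16.75 dBi


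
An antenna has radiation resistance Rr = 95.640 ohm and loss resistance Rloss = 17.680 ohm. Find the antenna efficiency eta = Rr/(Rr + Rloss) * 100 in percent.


eta = 95.640 / (95.640 + 17.680) * 100 = 84.40%

84.40%


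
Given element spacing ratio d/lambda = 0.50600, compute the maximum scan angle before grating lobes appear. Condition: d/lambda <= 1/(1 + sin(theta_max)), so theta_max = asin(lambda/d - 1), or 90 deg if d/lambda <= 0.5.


lambda/d - 1 = 1/0.50600 - 1 = 0.9762846
theta_max = asin(0.9762846) = 77.50 deg

77.50 deg


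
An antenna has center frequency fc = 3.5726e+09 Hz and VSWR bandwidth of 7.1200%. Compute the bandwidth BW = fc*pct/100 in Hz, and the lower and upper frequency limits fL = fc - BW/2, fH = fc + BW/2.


BW = 3.5726e+09 * 7.1200/100 = 2.543691e+08 Hz
fL = 3.5726e+09 - 2.543691e+08/2 = 3.445e+09 Hz
fH = 3.5726e+09 + 2.543691e+08/2 = 3.700e+09 Hz

BW=2.544e+08 Hz, fL=3.445e+09 Hz, fH=3.700e+09 Hz


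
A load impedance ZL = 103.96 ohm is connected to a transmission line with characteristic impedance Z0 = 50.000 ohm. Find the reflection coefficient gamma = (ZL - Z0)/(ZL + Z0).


gamma = (103.96 - 50.000) / (103.96 + 50.000) = 0.3505

0.3505


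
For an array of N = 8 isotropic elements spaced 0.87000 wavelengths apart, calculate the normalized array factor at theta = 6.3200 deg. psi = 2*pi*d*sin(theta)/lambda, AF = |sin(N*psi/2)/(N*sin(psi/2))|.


psi = 2*pi*0.87000*sin(6.3200 deg) = 0.6017450 rad
AF = |sin(8*0.6017450/2) / (8*sin(0.6017450/2))| = 0.2827

0.2827


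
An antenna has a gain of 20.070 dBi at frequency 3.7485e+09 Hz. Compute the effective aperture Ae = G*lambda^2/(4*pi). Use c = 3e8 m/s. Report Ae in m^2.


lambda = c / f = 3.0000e+08 / 3.7485e+09 = 0.08003201 m
G_linear = 10^(20.070/10) = 101.6249
Ae = G_linear * lambda^2 / (4*pi) = 101.6249 * 0.08003201^2 / (4*pi) = 0.05180 m^2

0.05180 m^2


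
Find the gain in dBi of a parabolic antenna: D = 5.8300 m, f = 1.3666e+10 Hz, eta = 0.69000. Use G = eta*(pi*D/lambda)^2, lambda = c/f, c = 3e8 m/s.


lambda = c / f = 3.0000e+08 / 1.3666e+10 = 0.02195229 m
G_linear = 0.69000 * (pi * 5.8300 / 0.02195229)^2 = 480315.1
G_dBi = 10 * log10(480315.1) = 56.82 dBi

56.82 dBi


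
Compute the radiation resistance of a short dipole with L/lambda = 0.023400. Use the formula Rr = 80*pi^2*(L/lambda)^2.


Rr = 80 * pi^2 * (0.023400)^2 = 80 * 9.869604 * 5.475600e-04 = 0.4323 ohm

0.4323 ohm


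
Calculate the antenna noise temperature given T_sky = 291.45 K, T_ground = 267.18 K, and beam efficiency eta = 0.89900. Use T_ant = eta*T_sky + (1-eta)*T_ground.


T_ant = 0.89900 * 291.45 + (1 - 0.89900) * 267.18 = 289.0 K

289.0 K


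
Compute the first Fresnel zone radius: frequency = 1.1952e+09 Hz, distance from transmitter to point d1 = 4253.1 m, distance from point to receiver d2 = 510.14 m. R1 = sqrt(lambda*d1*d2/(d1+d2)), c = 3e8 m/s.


lambda = c / f = 3.0000e+08 / 1.1952e+09 = 0.2510040 m
R1 = sqrt(0.2510040 * 4253.1 * 510.14 / (4253.1 + 510.14)) = 10.69 m

10.69 m


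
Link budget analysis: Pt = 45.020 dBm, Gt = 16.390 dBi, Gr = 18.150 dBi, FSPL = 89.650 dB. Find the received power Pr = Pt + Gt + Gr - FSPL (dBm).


Pr = 45.020 + 16.390 + 18.150 - 89.650 = -10.09 dBm

-10.09 dBm


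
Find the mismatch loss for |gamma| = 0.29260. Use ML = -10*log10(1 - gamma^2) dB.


ML = -10 * log10(1 - 0.29260^2) = -10 * log10(0.91438524) = 0.3887 dB

0.3887 dB


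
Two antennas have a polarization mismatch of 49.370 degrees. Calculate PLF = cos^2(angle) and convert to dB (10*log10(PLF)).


PLF_linear = cos^2(49.370 deg) = 0.4240246
PLF_dB = 10 * log10(0.4240246) = -3.726 dB

-3.726 dB


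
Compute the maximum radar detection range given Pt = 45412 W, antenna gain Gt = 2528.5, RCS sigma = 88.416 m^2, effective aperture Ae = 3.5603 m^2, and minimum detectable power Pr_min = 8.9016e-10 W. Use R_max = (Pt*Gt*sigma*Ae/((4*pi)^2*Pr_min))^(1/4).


R^4 = 45412*2528.5*88.416*3.5603 / ((4*pi)^2 * 8.9016e-10) = 2.571362e+17
R_max = 2.571362e+17^0.25 = 22519 m

22519 m


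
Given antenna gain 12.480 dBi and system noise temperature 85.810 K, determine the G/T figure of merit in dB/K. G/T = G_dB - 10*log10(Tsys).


G/T = 12.480 - 10*log10(85.810) = 12.480 - 19.33538 = -6.855 dB/K

-6.855 dB/K


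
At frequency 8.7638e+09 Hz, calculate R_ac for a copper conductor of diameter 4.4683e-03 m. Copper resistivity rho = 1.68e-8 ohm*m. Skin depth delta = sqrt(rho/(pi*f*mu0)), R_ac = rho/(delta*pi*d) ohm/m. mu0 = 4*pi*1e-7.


delta = sqrt(1.68e-8 / (pi * 8.7638e+09 * 4*pi*1e-7)) = 6.968327e-07 m
R_ac = 1.68e-8 / (6.968327e-07 * pi * 4.4683e-03) = 1.717 ohm/m

1.717 ohm/m


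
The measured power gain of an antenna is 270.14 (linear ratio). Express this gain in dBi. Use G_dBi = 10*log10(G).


G_dBi = 10 * log10(270.14) = 24.32 dBi

24.32 dBi


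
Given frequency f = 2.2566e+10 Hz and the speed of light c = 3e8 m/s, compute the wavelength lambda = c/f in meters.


lambda = c / f = 3.0000e+08 / 2.2566e+10 = 0.01329 m

0.01329 m


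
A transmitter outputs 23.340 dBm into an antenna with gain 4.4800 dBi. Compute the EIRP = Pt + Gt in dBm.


EIRP = Pt + Gt = 23.340 + 4.4800 = 27.82 dBm

27.82 dBm


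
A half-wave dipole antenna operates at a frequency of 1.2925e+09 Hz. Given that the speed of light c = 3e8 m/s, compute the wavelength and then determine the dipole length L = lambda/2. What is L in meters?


lambda = c / f = 3.0000e+08 / 1.2925e+09 = 0.2321083 m
L = lambda / 2 = 0.2321083 / 2 = 0.1161 m

0.1161 m


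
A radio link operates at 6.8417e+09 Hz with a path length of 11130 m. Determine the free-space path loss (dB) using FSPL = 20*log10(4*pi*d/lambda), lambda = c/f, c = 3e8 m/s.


lambda = c / f = 3.0000e+08 / 6.8417e+09 = 0.04384875 m
FSPL = 20 * log10(4*pi*11130/0.04384875) = 130.1 dB

130.1 dB


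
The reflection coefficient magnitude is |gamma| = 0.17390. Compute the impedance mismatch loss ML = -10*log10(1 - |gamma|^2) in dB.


ML = -10 * log10(1 - 0.17390^2) = -10 * log10(0.96975879) = 0.1334 dB

0.1334 dB


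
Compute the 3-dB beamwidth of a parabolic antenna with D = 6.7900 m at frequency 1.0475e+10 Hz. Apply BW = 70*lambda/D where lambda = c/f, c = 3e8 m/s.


lambda = c / f = 3.0000e+08 / 1.0475e+10 = 0.02863962 m
BW = 70 * 0.02863962 / 6.7900 = 0.2953 deg

0.2953 deg


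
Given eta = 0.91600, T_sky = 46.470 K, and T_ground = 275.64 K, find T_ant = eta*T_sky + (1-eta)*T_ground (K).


T_ant = 0.91600 * 46.470 + (1 - 0.91600) * 275.64 = 65.72 K

65.72 K


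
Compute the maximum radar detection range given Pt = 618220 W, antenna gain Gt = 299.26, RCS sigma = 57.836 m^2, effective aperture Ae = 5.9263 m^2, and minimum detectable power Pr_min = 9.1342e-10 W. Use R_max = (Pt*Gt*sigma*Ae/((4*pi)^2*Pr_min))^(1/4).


R^4 = 618220*299.26*57.836*5.9263 / ((4*pi)^2 * 9.1342e-10) = 4.396260e+17
R_max = 4.396260e+17^0.25 = 25750 m

25750 m


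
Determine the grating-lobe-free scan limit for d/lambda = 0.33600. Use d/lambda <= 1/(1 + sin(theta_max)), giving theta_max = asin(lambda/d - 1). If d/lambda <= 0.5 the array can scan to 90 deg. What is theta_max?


lambda/d - 1 = 1/0.33600 - 1 = 1.976190 >= 1
d/lambda <= 0.5, so the array can scan to endfire without grating lobes: theta_max = 90 deg

90 deg


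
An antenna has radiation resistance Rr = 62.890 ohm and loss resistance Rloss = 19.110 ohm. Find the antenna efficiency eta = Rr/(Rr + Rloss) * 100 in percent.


eta = 62.890 / (62.890 + 19.110) * 100 = 76.70%

76.70%


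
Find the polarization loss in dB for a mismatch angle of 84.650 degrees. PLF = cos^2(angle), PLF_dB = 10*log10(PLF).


PLF_linear = cos^2(84.650 deg) = 8.693602e-03
PLF_dB = 10 * log10(8.693602e-03) = -20.61 dB

-20.61 dB


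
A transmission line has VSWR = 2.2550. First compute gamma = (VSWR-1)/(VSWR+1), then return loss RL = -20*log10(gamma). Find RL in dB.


gamma = (2.2550 - 1) / (2.2550 + 1) = 0.3855607
RL = -20 * log10(0.3855607) = 8.278 dB

8.278 dB


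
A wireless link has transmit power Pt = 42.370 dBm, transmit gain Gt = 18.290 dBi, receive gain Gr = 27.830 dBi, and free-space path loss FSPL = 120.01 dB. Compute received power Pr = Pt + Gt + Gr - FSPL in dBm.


Pr = 42.370 + 18.290 + 27.830 - 120.01 = -31.52 dBm

-31.52 dBm


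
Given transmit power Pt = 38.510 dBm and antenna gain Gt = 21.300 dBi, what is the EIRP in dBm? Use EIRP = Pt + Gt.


EIRP = Pt + Gt = 38.510 + 21.300 = 59.81 dBm

59.81 dBm


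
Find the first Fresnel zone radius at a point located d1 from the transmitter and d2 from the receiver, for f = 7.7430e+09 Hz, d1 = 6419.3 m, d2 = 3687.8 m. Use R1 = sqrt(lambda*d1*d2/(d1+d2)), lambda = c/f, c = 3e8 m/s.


lambda = c / f = 3.0000e+08 / 7.7430e+09 = 0.03874467 m
R1 = sqrt(0.03874467 * 6419.3 * 3687.8 / (6419.3 + 3687.8)) = 9.526 m

9.526 m


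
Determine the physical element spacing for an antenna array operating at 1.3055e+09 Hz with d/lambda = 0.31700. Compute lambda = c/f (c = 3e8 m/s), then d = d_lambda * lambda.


lambda = c / f = 3.0000e+08 / 1.3055e+09 = 0.2297970 m
d = 0.31700 * 0.2297970 = 0.07285 m

0.07285 m


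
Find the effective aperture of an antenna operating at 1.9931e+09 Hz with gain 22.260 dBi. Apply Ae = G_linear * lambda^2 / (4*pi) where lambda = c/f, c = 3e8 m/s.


lambda = c / f = 3.0000e+08 / 1.9931e+09 = 0.1505193 m
G_linear = 10^(22.260/10) = 168.2674
Ae = G_linear * lambda^2 / (4*pi) = 168.2674 * 0.1505193^2 / (4*pi) = 0.3034 m^2

0.3034 m^2


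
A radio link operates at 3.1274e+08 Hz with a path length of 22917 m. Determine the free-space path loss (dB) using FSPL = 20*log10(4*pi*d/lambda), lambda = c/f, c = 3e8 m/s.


lambda = c / f = 3.0000e+08 / 3.1274e+08 = 0.9592633 m
FSPL = 20 * log10(4*pi*22917/0.9592633) = 109.5 dB

109.5 dB


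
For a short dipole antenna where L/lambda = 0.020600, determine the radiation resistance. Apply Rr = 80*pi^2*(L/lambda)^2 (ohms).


Rr = 80 * pi^2 * (0.020600)^2 = 80 * 9.869604 * 4.243600e-04 = 0.3351 ohm

0.3351 ohm


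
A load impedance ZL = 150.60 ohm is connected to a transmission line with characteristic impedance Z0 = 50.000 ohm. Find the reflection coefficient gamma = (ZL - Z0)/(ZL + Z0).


gamma = (150.60 - 50.000) / (150.60 + 50.000) = 0.5015

0.5015


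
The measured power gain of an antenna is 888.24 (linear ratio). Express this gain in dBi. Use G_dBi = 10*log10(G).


G_dBi = 10 * log10(888.24) = 29.49 dBi

29.49 dBi


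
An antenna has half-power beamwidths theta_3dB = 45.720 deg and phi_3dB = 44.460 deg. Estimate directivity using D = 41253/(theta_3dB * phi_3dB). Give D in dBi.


D_linear = 41253 / (45.720 * 44.460) = 20.29457
D_dBi = 10 * log10(20.29457) = 13.07 dBi

13.07 dBi


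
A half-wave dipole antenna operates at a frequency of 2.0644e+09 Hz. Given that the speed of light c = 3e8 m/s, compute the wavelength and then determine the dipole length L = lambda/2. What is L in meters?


lambda = c / f = 3.0000e+08 / 2.0644e+09 = 0.1453207 m
L = lambda / 2 = 0.1453207 / 2 = 0.07266 m

0.07266 m


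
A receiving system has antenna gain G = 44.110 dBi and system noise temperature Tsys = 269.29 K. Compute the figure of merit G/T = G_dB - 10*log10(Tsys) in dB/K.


G/T = 44.110 - 10*log10(269.29) = 44.110 - 24.30220 = 19.81 dB/K

19.81 dB/K


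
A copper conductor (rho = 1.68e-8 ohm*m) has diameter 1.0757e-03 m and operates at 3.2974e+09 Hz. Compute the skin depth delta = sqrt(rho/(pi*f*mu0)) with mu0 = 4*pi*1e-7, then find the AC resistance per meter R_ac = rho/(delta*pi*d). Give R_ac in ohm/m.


delta = sqrt(1.68e-8 / (pi * 3.2974e+09 * 4*pi*1e-7)) = 1.136028e-06 m
R_ac = 1.68e-8 / (1.136028e-06 * pi * 1.0757e-03) = 4.376 ohm/m

4.376 ohm/m


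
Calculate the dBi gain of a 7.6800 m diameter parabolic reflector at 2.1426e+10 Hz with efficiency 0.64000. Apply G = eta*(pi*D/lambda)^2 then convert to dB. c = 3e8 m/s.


lambda = c / f = 3.0000e+08 / 2.1426e+10 = 0.01400168 m
G_linear = 0.64000 * (pi * 7.6800 / 0.01400168)^2 = 1.900386e+06
G_dBi = 10 * log10(1.900386e+06) = 62.79 dBi

62.79 dBi


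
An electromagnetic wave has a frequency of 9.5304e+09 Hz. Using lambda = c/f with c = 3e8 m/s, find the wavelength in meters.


lambda = c / f = 3.0000e+08 / 9.5304e+09 = 0.03148 m

0.03148 m


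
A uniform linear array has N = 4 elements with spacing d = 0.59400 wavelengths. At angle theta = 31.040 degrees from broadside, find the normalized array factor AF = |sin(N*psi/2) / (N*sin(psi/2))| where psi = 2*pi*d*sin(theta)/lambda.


psi = 2*pi*0.59400*sin(31.040 deg) = 1.924464 rad
AF = |sin(4*1.924464/2) / (4*sin(1.924464/2))| = 0.1980

0.1980


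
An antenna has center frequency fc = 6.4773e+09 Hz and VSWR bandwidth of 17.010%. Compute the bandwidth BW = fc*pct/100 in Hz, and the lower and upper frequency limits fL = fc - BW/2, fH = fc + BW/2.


BW = 6.4773e+09 * 17.010/100 = 1.101789e+09 Hz
fL = 6.4773e+09 - 1.101789e+09/2 = 5.926e+09 Hz
fH = 6.4773e+09 + 1.101789e+09/2 = 7.028e+09 Hz

BW=1.102e+09 Hz, fL=5.926e+09 Hz, fH=7.028e+09 Hz


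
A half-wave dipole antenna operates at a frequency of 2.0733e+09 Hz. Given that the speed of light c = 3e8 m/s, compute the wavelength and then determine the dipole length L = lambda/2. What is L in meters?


lambda = c / f = 3.0000e+08 / 2.0733e+09 = 0.1446969 m
L = lambda / 2 = 0.1446969 / 2 = 0.07235 m

0.07235 m


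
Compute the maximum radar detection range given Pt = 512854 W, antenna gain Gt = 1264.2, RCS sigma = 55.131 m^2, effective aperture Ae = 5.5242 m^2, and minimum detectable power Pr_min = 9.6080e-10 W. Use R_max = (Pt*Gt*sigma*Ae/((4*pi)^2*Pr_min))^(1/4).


R^4 = 512854*1264.2*55.131*5.5242 / ((4*pi)^2 * 9.6080e-10) = 1.301434e+18
R_max = 1.301434e+18^0.25 = 33776 m

33776 m


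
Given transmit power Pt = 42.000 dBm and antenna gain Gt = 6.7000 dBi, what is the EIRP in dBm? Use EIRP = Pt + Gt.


EIRP = Pt + Gt = 42.000 + 6.7000 = 48.70 dBm

48.70 dBm


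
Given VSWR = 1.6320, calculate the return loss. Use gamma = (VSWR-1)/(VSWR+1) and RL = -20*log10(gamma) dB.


gamma = (1.6320 - 1) / (1.6320 + 1) = 0.2401216
RL = -20 * log10(0.2401216) = 12.39 dB

12.39 dB


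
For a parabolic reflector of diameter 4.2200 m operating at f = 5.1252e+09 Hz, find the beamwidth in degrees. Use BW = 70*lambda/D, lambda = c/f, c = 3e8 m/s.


lambda = c / f = 3.0000e+08 / 5.1252e+09 = 0.05853430 m
BW = 70 * 0.05853430 / 4.2200 = 0.9709 deg

0.9709 deg


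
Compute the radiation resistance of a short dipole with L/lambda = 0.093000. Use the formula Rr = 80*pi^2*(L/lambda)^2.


Rr = 80 * pi^2 * (0.093000)^2 = 80 * 9.869604 * 8.649000e-03 = 6.829 ohm

6.829 ohm


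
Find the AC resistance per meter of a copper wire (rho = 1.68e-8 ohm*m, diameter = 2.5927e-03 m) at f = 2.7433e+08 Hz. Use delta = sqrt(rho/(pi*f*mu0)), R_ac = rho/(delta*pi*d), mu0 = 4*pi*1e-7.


delta = sqrt(1.68e-8 / (pi * 2.7433e+08 * 4*pi*1e-7)) = 3.938566e-06 m
R_ac = 1.68e-8 / (3.938566e-06 * pi * 2.5927e-03) = 0.5237 ohm/m

0.5237 ohm/m


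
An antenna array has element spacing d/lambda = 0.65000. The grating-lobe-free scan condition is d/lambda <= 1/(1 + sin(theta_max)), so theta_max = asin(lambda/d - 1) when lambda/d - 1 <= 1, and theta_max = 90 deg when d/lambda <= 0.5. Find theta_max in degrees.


lambda/d - 1 = 1/0.65000 - 1 = 0.5384615
theta_max = asin(0.5384615) = 32.58 deg

32.58 deg


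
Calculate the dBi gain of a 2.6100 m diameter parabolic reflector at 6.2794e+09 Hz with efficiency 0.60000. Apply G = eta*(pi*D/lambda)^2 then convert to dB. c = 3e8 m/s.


lambda = c / f = 3.0000e+08 / 6.2794e+09 = 0.04777527 m
G_linear = 0.60000 * (pi * 2.6100 / 0.04777527)^2 = 17673.63
G_dBi = 10 * log10(17673.63) = 42.47 dBi

42.47 dBi


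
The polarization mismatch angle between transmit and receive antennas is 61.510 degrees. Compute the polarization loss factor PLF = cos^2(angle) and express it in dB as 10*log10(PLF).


PLF_linear = cos^2(61.510 deg) = 0.2275341
PLF_dB = 10 * log10(0.2275341) = -6.430 dB

-6.430 dB


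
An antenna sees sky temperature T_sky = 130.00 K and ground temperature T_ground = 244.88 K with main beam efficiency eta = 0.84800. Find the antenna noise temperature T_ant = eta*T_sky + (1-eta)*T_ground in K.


T_ant = 0.84800 * 130.00 + (1 - 0.84800) * 244.88 = 147.5 K

147.5 K


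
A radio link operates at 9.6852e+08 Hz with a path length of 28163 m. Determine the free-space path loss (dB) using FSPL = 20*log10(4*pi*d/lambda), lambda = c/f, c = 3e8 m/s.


lambda = c / f = 3.0000e+08 / 9.6852e+08 = 0.3097510 m
FSPL = 20 * log10(4*pi*28163/0.3097510) = 121.2 dB

121.2 dB


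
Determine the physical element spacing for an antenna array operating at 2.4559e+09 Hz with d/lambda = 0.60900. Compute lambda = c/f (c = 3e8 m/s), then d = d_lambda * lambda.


lambda = c / f = 3.0000e+08 / 2.4559e+09 = 0.1221548 m
d = 0.60900 * 0.1221548 = 0.07439 m

0.07439 m


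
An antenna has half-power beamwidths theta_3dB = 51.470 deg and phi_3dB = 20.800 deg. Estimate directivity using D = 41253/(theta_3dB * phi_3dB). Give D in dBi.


D_linear = 41253 / (51.470 * 20.800) = 38.53346
D_dBi = 10 * log10(38.53346) = 15.86 dBi

15.86 dBi


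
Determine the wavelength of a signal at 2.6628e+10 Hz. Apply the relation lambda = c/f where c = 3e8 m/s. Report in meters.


lambda = c / f = 3.0000e+08 / 2.6628e+10 = 0.01127 m

0.01127 m


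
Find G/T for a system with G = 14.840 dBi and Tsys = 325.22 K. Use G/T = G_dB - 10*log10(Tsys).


G/T = 14.840 - 10*log10(325.22) = 14.840 - 25.12177 = -10.28 dB/K

-10.28 dB/K


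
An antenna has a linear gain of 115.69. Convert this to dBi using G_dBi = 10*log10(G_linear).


G_dBi = 10 * log10(115.69) = 20.63 dBi

20.63 dBi


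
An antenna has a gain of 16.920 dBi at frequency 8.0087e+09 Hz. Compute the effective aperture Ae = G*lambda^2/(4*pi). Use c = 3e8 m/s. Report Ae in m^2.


lambda = c / f = 3.0000e+08 / 8.0087e+09 = 0.03745926 m
G_linear = 10^(16.920/10) = 49.20395
Ae = G_linear * lambda^2 / (4*pi) = 49.20395 * 0.03745926^2 / (4*pi) = 5.494e-03 m^2

5.494e-03 m^2


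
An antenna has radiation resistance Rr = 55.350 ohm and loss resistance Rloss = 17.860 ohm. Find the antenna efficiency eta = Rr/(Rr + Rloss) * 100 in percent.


eta = 55.350 / (55.350 + 17.860) * 100 = 75.60%

75.60%


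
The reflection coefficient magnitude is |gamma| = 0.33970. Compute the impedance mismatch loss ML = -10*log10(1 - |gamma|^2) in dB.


ML = -10 * log10(1 - 0.33970^2) = -10 * log10(0.88460391) = 0.5325 dB

0.5325 dB


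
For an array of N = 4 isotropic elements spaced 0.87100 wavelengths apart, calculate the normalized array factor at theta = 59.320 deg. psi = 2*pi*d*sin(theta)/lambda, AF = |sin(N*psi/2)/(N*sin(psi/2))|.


psi = 2*pi*0.87100*sin(59.320 deg) = 4.706649 rad
AF = |sin(4*4.706649/2) / (4*sin(4.706649/2))| = 4.047e-03

4.047e-03


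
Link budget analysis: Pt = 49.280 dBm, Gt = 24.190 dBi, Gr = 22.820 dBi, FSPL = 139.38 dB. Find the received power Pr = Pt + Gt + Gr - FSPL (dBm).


Pr = 49.280 + 24.190 + 22.820 - 139.38 = -43.09 dBm

-43.09 dBm


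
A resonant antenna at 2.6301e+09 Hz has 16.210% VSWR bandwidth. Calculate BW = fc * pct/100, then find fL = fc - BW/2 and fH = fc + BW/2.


BW = 2.6301e+09 * 16.210/100 = 4.263392e+08 Hz
fL = 2.6301e+09 - 4.263392e+08/2 = 2.417e+09 Hz
fH = 2.6301e+09 + 4.263392e+08/2 = 2.843e+09 Hz

BW=4.263e+08 Hz, fL=2.417e+09 Hz, fH=2.843e+09 Hz


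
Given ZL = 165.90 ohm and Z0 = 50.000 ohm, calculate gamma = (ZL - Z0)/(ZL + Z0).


gamma = (165.90 - 50.000) / (165.90 + 50.000) = 0.5368

0.5368


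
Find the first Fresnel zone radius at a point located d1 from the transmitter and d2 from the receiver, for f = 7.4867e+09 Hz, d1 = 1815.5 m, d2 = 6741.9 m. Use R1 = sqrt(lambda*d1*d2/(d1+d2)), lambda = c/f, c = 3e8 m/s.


lambda = c / f = 3.0000e+08 / 7.4867e+09 = 0.04007106 m
R1 = sqrt(0.04007106 * 1815.5 * 6741.9 / (1815.5 + 6741.9)) = 7.571 m

7.571 m


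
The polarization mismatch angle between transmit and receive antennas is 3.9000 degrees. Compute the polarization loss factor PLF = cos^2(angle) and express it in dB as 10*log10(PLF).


PLF_linear = cos^2(3.9000 deg) = 0.9953739
PLF_dB = 10 * log10(0.9953739) = -0.02014 dB

-0.02014 dB


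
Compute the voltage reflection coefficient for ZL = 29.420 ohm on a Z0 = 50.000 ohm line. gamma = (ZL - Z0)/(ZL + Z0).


gamma = (29.420 - 50.000) / (29.420 + 50.000) = -0.2591

-0.2591


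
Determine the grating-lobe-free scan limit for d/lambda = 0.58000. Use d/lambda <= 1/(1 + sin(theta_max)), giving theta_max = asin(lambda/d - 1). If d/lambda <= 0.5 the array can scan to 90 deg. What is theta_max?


lambda/d - 1 = 1/0.58000 - 1 = 0.7241379
theta_max = asin(0.7241379) = 46.40 deg

46.40 deg


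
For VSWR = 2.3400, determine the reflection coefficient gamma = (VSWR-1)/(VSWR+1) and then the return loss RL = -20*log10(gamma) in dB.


gamma = (2.3400 - 1) / (2.3400 + 1) = 0.4011976
RL = -20 * log10(0.4011976) = 7.933 dB

7.933 dB


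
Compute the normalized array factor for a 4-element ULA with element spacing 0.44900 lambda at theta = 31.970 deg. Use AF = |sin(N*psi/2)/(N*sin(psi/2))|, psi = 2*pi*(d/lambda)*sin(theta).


psi = 2*pi*0.44900*sin(31.970 deg) = 1.493729 rad
AF = |sin(4*1.493729/2) / (4*sin(1.493729/2))| = 0.05650

0.05650


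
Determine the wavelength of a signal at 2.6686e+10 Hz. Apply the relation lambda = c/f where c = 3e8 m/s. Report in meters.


lambda = c / f = 3.0000e+08 / 2.6686e+10 = 0.01124 m

0.01124 m


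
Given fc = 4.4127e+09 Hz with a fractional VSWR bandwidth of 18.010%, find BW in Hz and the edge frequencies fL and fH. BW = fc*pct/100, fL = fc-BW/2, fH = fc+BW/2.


BW = 4.4127e+09 * 18.010/100 = 7.947273e+08 Hz
fL = 4.4127e+09 - 7.947273e+08/2 = 4.015e+09 Hz
fH = 4.4127e+09 + 7.947273e+08/2 = 4.810e+09 Hz

BW=7.947e+08 Hz, fL=4.015e+09 Hz, fH=4.810e+09 Hz


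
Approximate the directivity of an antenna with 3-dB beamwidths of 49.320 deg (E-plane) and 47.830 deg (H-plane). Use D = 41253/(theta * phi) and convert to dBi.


D_linear = 41253 / (49.320 * 47.830) = 17.48768
D_dBi = 10 * log10(17.48768) = 12.43 dBi

12.43 dBi


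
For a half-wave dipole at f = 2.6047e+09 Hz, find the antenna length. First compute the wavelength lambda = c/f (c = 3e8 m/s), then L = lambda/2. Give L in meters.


lambda = c / f = 3.0000e+08 / 2.6047e+09 = 0.1151764 m
L = lambda / 2 = 0.1151764 / 2 = 0.05759 m

0.05759 m


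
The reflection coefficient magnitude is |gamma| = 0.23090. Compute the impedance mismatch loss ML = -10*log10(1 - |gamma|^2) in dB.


ML = -10 * log10(1 - 0.23090^2) = -10 * log10(0.94668519) = 0.2379 dB

0.2379 dB


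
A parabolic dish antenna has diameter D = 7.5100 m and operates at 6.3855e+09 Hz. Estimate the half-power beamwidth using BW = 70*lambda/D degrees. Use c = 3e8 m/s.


lambda = c / f = 3.0000e+08 / 6.3855e+09 = 0.04698144 m
BW = 70 * 0.04698144 / 7.5100 = 0.4379 deg

0.4379 deg


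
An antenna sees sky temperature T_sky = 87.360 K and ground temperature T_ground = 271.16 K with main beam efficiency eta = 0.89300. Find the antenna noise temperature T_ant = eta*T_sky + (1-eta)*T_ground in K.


T_ant = 0.89300 * 87.360 + (1 - 0.89300) * 271.16 = 107.0 K

107.0 K


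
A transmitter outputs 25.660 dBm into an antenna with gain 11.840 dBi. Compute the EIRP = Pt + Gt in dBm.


EIRP = Pt + Gt = 25.660 + 11.840 = 37.50 dBm

37.50 dBm


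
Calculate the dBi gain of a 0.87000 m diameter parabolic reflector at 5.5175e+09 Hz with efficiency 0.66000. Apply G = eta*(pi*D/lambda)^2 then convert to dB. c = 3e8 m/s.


lambda = c / f = 3.0000e+08 / 5.5175e+09 = 0.05437245 m
G_linear = 0.66000 * (pi * 0.87000 / 0.05437245)^2 = 1667.725
G_dBi = 10 * log10(1667.725) = 32.22 dBi

32.22 dBi
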